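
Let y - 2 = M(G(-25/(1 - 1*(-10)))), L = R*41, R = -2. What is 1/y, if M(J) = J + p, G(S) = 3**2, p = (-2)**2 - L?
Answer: 1/97 ≈ 0.010309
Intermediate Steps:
L = -82 (L = -2*41 = -82)
p = 86 (p = (-2)**2 - 1*(-82) = 4 + 82 = 86)
G(S) = 9
M(J) = 86 + J (M(J) = J + 86 = 86 + J)
y = 97 (y = 2 + (86 + 9) = 2 + 95 = 97)
1/y = 1/97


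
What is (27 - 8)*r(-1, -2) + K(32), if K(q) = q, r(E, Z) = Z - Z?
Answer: 32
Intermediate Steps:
r(E, Z) = 0
(27 - 8)*r(-1, -2) + K(32) = (27 - 8)*0 + 32 = 19*0 + 32 = 0 + 32 = 32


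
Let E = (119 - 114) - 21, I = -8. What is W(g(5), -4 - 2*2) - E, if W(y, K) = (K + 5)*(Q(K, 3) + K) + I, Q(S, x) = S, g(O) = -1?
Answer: 56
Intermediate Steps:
E = -16 (E = 5 - 21 = -16)
W(y, K) = -8 + 2*K*(5 + K) (W(y, K) = (K + 5)*(K + K) - 8 = (5 + K)*(2*K) - 8 = 2*K*(5 + K) - 8 = -8 + 2*K*(5 + K))
W(g(5), -4 - 2*2) - E = (-8 + 2*(-4 - 2*2)² + 10*(-4 - 2*2)) - 1*(-16) = (-8 + 2*(-4 - 4)² + 10*(-4 - 4)) + 16 = (-8 + 2*(-8)² + 10*(-8)) + 16 = (-8 + 2*64 - 80) + 16 = (-8 + 128 - 80) + 16 = 40 + 16 = 56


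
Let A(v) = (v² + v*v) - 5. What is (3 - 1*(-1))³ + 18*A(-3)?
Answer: 298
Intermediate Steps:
A(v) = -5 + 2*v² (A(v) = (v² + v²) - 5 = 2*v² - 5 = -5 + 2*v²)
(3 - 1*(-1))³ + 18*A(-3) = (3 - 1*(-1))³ + 18*(-5 + 2*(-3)²) = (3 + 1)³ + 18*(-5 + 2*9) = 4³ + 18*(-5 + 18) = 64 + 18*13 = 64 + 234 = 298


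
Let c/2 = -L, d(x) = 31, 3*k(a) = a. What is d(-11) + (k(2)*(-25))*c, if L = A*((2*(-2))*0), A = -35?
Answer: 31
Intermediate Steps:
k(a) = a/3
L = 0 (L = -35*2*(-2)*0 = -(-140)*0 = -35*0 = 0)
c = 0 (c = 2*(-1*0) = 2*0 = 0)
d(-11) + (k(2)*(-25))*c = 31 + (((⅓)*2)*(-25))*0 = 31 + ((⅔)*(-25))*0 = 31 - 50/3*0 = 31 + 0 = 31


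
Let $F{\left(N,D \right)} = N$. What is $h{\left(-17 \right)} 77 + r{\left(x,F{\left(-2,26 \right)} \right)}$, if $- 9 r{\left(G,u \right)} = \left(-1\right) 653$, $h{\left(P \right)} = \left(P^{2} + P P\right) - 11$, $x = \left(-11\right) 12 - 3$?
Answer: $\frac{393584}{9} \approx 43732.0$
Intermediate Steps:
$x = -135$ ($x = -132 - 3 = -135$)
$h{\left(P \right)} = -11 + 2 P^{2}$ ($h{\left(P \right)} = \left(P^{2} + P^{2}\right) - 11 = 2 P^{2} - 11 = -11 + 2 P^{2}$)
$r{\left(G,u \right)} = \frac{653}{9}$ ($r{\left(G,u \right)} = - \frac{\left(-1\right) 653}{9} = \left(- \frac{1}{9}\right) \left(-653\right) = \frac{653}{9}$)
$h{\left(-17 \right)} 77 + r{\left(x,F{\left(-2,26 \right)} \right)} = \left(-11 + 2 \left(-17\right)^{2}\right) 77 + \frac{653}{9} = \left(-11 + 2 \cdot 289\right) 77 + \frac{653}{9} = \left(-11 + 578\right) 77 + \frac{653}{9} = 567 \cdot 77 + \frac{653}{9} = 43659 + \frac{653}{9} = \frac{393584}{9}$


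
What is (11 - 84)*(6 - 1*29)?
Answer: 1679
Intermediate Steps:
(11 - 84)*(6 - 1*29) = -73*(6 - 29) = -73*(-23) = 1679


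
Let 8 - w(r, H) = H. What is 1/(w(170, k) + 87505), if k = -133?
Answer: 1/87646 ≈ 1.1410e-5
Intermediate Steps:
w(r, H) = 8 - H
1/(w(170, k) + 87505) = 1/((8 - 1*(-133)) + 87505) = 1/((8 + 133) + 87505) = 1/(141 + 87505) = 1/87646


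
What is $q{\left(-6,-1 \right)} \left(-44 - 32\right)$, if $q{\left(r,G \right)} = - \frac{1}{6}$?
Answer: $\frac{38}{3} \approx 12.667$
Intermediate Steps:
$q{\left(r,G \right)} = - \frac{1}{6}$ ($q{\left(r,G \right)} = \left(-1\right) \frac{1}{6} = - \frac{1}{6}$)
$q{\left(-6,-1 \right)} \left(-44 - 32\right) = - \frac{-44 - 32}{6} = \left(- \frac{1}{6}\right) \left(-76\right) = \frac{38}{3}$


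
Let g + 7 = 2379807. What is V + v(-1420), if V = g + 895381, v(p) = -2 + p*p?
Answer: 5291579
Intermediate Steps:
g = 2379800 (g = -7 + 2379807 = 2379800)
v(p) = -2 + p²
V = 3275181 (V = 2379800 + 895381 = 3275181)
V + v(-1420) = 3275181 + (-2 + (-1420)²) = 3275181 + (-2 + 2016400) = 3275181 + 2016398 = 5291579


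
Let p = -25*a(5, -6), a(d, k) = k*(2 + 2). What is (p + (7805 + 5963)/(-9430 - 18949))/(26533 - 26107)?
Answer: 8506816/6044727 ≈ 1.4073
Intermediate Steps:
a(d, k) = 4*k (a(d, k) = k*4 = 4*k)
p = 600 (p = -100*(-6) = -25*(-24) = 600)
(p + (7805 + 5963)/(-9430 - 18949))/(26533 - 26107) = (600 + (7805 + 5963)/(-9430 - 18949))/(26533 - 26107) = (600 + 13768/(-28379))/426 = (600 + 13768*(-1/28379))*(1/426) = (600 - 13768/28379)*(1/426) = (17013632/28379)*(1/426) = 8506816/6044727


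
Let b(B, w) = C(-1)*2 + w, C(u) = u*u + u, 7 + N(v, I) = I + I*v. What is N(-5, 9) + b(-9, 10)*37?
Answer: 327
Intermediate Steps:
N(v, I) = -7 + I + I*v (N(v, I) = -7 + (I + I*v) = -7 + I + I*v)
C(u) = u + u**2 (C(u) = u**2 + u = u + u**2)
b(B, w) = w (b(B, w) = -(1 - 1)*2 + w = -1*0*2 + w = 0*2 + w = 0 + w = w)
N(-5, 9) + b(-9, 10)*37 = (-7 + 9 + 9*(-5)) + 10*37 = (-7 + 9 - 45) + 370 = -43 + 370 = 327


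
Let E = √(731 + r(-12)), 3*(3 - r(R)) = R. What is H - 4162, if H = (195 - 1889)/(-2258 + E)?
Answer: -10606663380/2548913 + 2541*√82/2548913 ≈ -4161.2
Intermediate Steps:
r(R) = 3 - R/3
E = 3*√82 (E = √(731 + (3 - ⅓*(-12))) = √(731 + (3 + 4)) = √(731 + 7) = √738 = 3*√82 ≈ 27.166)
H = -1694/(-2258 + 3*√82) (H = (195 - 1889)/(-2258 + 3*√82) = -1694/(-2258 + 3*√82) ≈ 0.75936)
H - 4162 = (1912526/2548913 + 2541*√82/2548913) - 4162 = -10606663380/2548913 + 2541*√82/2548913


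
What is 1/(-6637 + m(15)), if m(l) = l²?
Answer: -1/6412 ≈ -0.00015596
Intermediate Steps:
1/(-6637 + m(15)) = 1/(-6637 + 15²) = 1/(-6637 + 225) = 1/(-6412) = -1/6412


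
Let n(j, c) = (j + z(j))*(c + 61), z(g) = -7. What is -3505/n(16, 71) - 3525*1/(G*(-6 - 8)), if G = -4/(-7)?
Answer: 1039915/2376 ≈ 437.67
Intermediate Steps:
G = 4/7 (G = -4*(-1/7) = 4/7 ≈ 0.57143)
n(j, c) = (-7 + j)*(61 + c) (n(j, c) = (j - 7)*(c + 61) = (-7 + j)*(61 + c))
-3505/n(16, 71) - 3525*1/(G*(-6 - 8)) = -3505/(-427 - 7*71 + 61*16 + 71*16) - 3525*7/(4*(-6 - 8)) = -3505/(-427 - 497 + 976 + 1136) - 3525/((-14*4/7)) = -3505/1188 - 3525/(-8) = -3505*1/1188 - 3525*(-1/8) = -3505/1188 + 3525/8 = 1039915/2376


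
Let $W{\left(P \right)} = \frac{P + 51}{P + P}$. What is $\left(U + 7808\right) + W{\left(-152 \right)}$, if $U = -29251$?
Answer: $- \frac{6518571}{304} \approx -21443.0$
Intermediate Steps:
$W{\left(P \right)} = \frac{51 + P}{2 P}$
$\left(U + 7808\right) + W{\left(-152 \right)} = \left(-29251 + 7808\right) + \frac{51 - 152}{2 \left(-152\right)} = -21443 + \frac{1}{2} \left(- \frac{1}{152}\right) \left(-101\right) = -21443 + \frac{101}{304} = - \frac{6518571}{304}$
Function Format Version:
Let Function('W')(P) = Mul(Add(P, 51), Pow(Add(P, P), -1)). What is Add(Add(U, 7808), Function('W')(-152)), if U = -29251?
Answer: Rational(-6518571, 304) ≈ -21443.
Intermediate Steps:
Function('W')(P) = Mul(Rational(1, 2), Pow(P, -1), Add(51, P)) (Function('W')(P) = Mul(Add(51, P), Pow(Mul(2, P), -1)) = Mul(Add(51, P), Mul(Rational(1, 2), Pow(P, -1))) = Mul(Rational(1, 2), Pow(P, -1), Add(51, P)))
Add(Add(U, 7808), Function('W')(-152)) = Add(Add(-29251, 7808), Mul(Rational(1, 2), Pow(-152, -1), Add(51, -152))) = Add(-21443, Mul(Rational(1, 2), Rational(-1, 152), -101)) = Add(-21443, Rational(101, 304)) = Rational(-6518571, 304)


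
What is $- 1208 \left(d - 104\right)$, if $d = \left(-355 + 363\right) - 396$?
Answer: $594336$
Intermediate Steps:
$d = -388$ ($d = 8 - 396 = -388$)
$- 1208 \left(d - 104\right) = - 1208 \left(-388 - 104\right) = \left(-1208\right) \left(-492\right) = 594336$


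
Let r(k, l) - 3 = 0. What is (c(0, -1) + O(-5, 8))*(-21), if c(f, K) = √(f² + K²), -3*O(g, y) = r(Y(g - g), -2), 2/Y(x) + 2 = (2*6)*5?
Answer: 0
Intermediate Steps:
Y(x) = 1/29 (Y(x) = 2/(-2 + (2*6)*5) = 2/(-2 + 12*5) = 2/(-2 + 60) = 2/58 = 2*(1/58) = 1/29)
r(k, l) = 3 (r(k, l) = 3 + 0 = 3)
O(g, y) = -1 (O(g, y) = -⅓*3 = -1)
c(f, K) = √(K² + f²)
(c(0, -1) + O(-5, 8))*(-21) = (√((-1)² + 0²) - 1)*(-21) = (√(1 + 0) - 1)*(-21) = (√1 - 1)*(-21) = (1 - 1)*(-21) = 0*(-21) = 0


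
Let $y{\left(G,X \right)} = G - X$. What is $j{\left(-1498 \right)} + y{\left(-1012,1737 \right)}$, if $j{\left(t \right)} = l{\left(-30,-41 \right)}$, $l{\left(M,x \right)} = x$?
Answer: $-2790$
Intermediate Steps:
$j{\left(t \right)} = -41$
$j{\left(-1498 \right)} + y{\left(-1012,1737 \right)} = -41 - 2749 = -2790$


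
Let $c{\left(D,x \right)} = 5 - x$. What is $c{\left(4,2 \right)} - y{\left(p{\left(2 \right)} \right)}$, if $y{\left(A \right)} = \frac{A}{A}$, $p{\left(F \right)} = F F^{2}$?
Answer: $2$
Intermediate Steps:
$p{\left(F \right)} = F^{3}$
$y{\left(A \right)} = 1$
$c{\left(4,2 \right)} - y{\left(p{\left(2 \right)} \right)} = \left(5 - 2\right) - 1 = 3 - 1 = 2$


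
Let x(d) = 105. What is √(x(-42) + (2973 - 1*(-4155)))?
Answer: √7233 ≈ 85.047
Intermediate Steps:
√(x(-42) + (2973 - 1*(-4155))) = √(105 + (2973 - 1*(-4155))) = √(105 + (2973 + 4155)) = √(105 + 7128) = √7233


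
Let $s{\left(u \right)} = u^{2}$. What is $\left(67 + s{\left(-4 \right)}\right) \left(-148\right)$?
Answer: $-12284$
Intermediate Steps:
$\left(67 + s{\left(-4 \right)}\right) \left(-148\right) = \left(67 + \left(-4\right)^{2}\right) \left(-148\right) = \left(67 + 16\right) \left(-148\right) = 83 \left(-148\right) = -12284$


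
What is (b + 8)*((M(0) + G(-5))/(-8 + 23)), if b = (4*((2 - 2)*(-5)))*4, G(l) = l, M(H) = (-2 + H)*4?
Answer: -104/15 ≈ -6.9333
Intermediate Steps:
M(H) = -8 + 4*H
b = 0 (b = (4*(0*(-5)))*4 = (4*0)*4 = 0*4 = 0)
(b + 8)*((M(0) + G(-5))/(-8 + 23)) = (0 + 8)*(((-8 + 4*0) - 5)/(-8 + 23)) = 8*(((-8 + 0) - 5)/15) = 8*((-8 - 5)*(1/15)) = 8*(-13*1/15) = 8*(-13/15) = -104/15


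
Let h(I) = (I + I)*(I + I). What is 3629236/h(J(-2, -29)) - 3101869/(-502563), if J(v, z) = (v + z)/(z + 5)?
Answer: 262647422285101/482963043 ≈ 5.4383e+5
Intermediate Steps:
J(v, z) = (v + z)/(5 + z)
h(I) = 4*I**2 (h(I) = (2*I)*(2*I) = 4*I**2)
3629236/h(J(-2, -29)) - 3101869/(-502563) = 3629236/((4*((-2 - 29)/(5 - 29))**2)) - 3101869/(-502563) = 3629236/((4*(-31/(-24))**2)) - 3101869*(-1/502563) = 3629236/((4*(-1/24*(-31))**2)) + 3101869/502563 = 3629236/((4*(31/24)**2)) + 3101869/502563 = 3629236/((4*(961/576))) + 3101869/502563 = 3629236/(961/144) + 3101869/502563 = 3629236*(144/961) + 3101869/502563 = 522609984/961 + 3101869/502563 = 262647422285101/482963043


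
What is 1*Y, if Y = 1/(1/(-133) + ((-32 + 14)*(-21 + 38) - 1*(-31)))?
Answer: -133/36576 ≈ -0.0036363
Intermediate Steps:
Y = -133/36576 (Y = 1/(-1/133 + (-18*17 + 31)) = 1/(-1/133 + (-306 + 31)) = 1/(-1/133 - 275) = 1/(-36576/133) = -133/36576 ≈ -0.0036363)
1*Y = 1*(-133/36576) = -133/36576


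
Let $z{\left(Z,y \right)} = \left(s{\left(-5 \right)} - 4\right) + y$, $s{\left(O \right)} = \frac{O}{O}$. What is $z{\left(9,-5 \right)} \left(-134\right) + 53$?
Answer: $1125$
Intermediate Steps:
$s{\left(O \right)} = 1$
$z{\left(Z,y \right)} = -3 + y$ ($z{\left(Z,y \right)} = \left(1 - 4\right) + y = -3 + y$)
$z{\left(9,-5 \right)} \left(-134\right) + 53 = \left(-3 - 5\right) \left(-134\right) + 53 = \left(-8\right) \left(-134\right) + 53 = 1072 + 53 = 1125$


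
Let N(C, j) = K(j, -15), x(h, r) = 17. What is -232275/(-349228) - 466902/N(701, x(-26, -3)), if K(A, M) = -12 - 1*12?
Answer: 3397100547/174614 ≈ 19455.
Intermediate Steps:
K(A, M) = -24 (K(A, M) = -12 - 12 = -24)
N(C, j) = -24
-232275/(-349228) - 466902/N(701, x(-26, -3)) = -232275/(-349228) - 466902/(-24) = -232275*(-1/349228) - 466902*(-1/24) = 232275/349228 + 77817/4 = 3397100547/174614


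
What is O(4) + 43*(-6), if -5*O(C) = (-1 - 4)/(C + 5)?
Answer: -2321/9 ≈ -257.89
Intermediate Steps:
O(C) = 1/(5 + C) (O(C) = -(-1 - 4)/(5*(C + 5)) = -(-1)/(5 + C) = 1/(5 + C))
O(4) + 43*(-6) = 1/(5 + 4) + 43*(-6) = 1/9 - 258 = ⅑ - 258 = -2321/9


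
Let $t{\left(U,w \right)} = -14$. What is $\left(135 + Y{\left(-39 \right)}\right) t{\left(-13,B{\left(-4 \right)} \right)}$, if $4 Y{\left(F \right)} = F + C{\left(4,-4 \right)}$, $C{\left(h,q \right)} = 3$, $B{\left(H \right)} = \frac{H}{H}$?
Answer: $-1764$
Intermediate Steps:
$B{\left(H \right)} = 1$
$Y{\left(F \right)} = \frac{3}{4} + \frac{F}{4}$ ($Y{\left(F \right)} = \frac{F + 3}{4} = \frac{3 + F}{4} = \frac{3}{4} + \frac{F}{4}$)
$\left(135 + Y{\left(-39 \right)}\right) t{\left(-13,B{\left(-4 \right)} \right)} = \left(135 + \left(\frac{3}{4} + \frac{1}{4} \left(-39\right)\right)\right) \left(-14\right) = \left(135 + \left(\frac{3}{4} - \frac{39}{4}\right)\right) \left(-14\right) = \left(135 - 9\right) \left(-14\right) = 126 \left(-14\right) = -1764$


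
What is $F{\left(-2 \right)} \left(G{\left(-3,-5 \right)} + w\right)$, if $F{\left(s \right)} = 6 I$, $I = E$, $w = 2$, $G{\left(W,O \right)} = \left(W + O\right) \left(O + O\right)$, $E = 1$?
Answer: $492$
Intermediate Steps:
$G{\left(W,O \right)} = 2 O \left(O + W\right)$ ($G{\left(W,O \right)} = \left(O + W\right) 2 O = 2 O \left(O + W\right)$)
$I = 1$
$F{\left(s \right)} = 6$ ($F{\left(s \right)} = 6 \cdot 1 = 6$)
$F{\left(-2 \right)} \left(G{\left(-3,-5 \right)} + w\right) = 6 \left(2 \left(-5\right) \left(-5 - 3\right) + 2\right) = 6 \left(2 \left(-5\right) \left(-8\right) + 2\right) = 6 \left(80 + 2\right) = 6 \cdot 82 = 492$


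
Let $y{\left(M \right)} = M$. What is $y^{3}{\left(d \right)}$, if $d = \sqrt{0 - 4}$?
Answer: $- 8 i \approx - 8.0 i$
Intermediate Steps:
$d = 2 i$ ($d = \sqrt{-4} = 2 i \approx 2.0 i$)
$y^{3}{\left(d \right)} = \left(2 i\right)^{3} = - 8 i$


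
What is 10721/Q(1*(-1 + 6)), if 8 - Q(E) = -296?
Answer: 10721/304 ≈ 35.266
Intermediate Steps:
Q(E) = 304 (Q(E) = 8 - 1*(-296) = 8 + 296 = 304)
10721/Q(1*(-1 + 6)) = 10721/304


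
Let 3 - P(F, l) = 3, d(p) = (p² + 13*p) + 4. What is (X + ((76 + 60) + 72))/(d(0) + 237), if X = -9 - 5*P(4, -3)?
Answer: 199/241 ≈ 0.82573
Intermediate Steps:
d(p) = 4 + p² + 13*p
P(F, l) = 0 (P(F, l) = 3 - 1*3 = 3 - 3 = 0)
X = -9 (X = -9 - 5*0 = -9 + 0 = -9)
(X + ((76 + 60) + 72))/(d(0) + 237) = (-9 + ((76 + 60) + 72))/((4 + 0² + 13*0) + 237) = (-9 + (136 + 72))/((4 + 0 + 0) + 237) = (-9 + 208)/(4 + 237) = 199/241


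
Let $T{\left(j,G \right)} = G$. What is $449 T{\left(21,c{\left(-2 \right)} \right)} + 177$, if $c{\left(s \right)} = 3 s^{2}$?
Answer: $5565$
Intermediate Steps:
$449 T{\left(21,c{\left(-2 \right)} \right)} + 177 = 449 \cdot 3 \left(-2\right)^{2} + 177 = 449 \cdot 3 \cdot 4 + 177 = 449 \cdot 12 + 177 = 5388 + 177 = 5565$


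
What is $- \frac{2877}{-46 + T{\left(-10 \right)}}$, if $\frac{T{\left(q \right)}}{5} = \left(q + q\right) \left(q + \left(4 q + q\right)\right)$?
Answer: $- \frac{2877}{5954} \approx -0.4832$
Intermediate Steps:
$T{\left(q \right)} = 60 q^{2}$ ($T{\left(q \right)} = 5 \left(q + q\right) \left(q + \left(4 q + q\right)\right) = 5 \cdot 2 q \left(q + 5 q\right) = 5 \cdot 2 q 6 q = 5 \cdot 12 q^{2} = 60 q^{2}$)
$- \frac{2877}{-46 + T{\left(-10 \right)}} = - \frac{2877}{-46 + 60 \left(-10\right)^{2}} = - \frac{2877}{-46 + 60 \cdot 100} = - \frac{2877}{-46 + 6000} = - \frac{2877}{5954}$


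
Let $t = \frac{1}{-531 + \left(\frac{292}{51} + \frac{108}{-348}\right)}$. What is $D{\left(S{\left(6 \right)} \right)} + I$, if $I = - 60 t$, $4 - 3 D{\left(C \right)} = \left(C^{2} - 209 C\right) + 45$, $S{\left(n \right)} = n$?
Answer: $\frac{45759770}{116601} \approx 392.45$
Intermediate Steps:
$t = - \frac{1479}{777340}$ ($t = \frac{1}{-531 + \left(292 \cdot \frac{1}{51} + 108 \left(- \frac{1}{348}\right)\right)} = \frac{1}{-531 + \left(\frac{292}{51} - \frac{9}{29}\right)} = \frac{1}{-531 + \frac{8009}{1479}} = \frac{1}{- \frac{777340}{1479}} = - \frac{1479}{777340} \approx -0.0019026$)
$D{\left(C \right)} = - \frac{41}{3} - \frac{C^{2}}{3} + \frac{209 C}{3}$ ($D{\left(C \right)} = \frac{4}{3} - \frac{\left(C^{2} - 209 C\right) + 45}{3} = \frac{4}{3} - \frac{45 + C^{2} - 209 C}{3} = \frac{4}{3} - \left(15 - \frac{209 C}{3} + \frac{C^{2}}{3}\right) = - \frac{41}{3} - \frac{C^{2}}{3} + \frac{209 C}{3}$)
$I = \frac{4437}{38867}$ ($I = \left(-60\right) \left(- \frac{1479}{777340}\right) = \frac{4437}{38867} \approx 0.11416$)
$D{\left(S{\left(6 \right)} \right)} + I = \left(- \frac{41}{3} - \frac{6^{2}}{3} + \frac{209}{3} \cdot 6\right) + \frac{4437}{38867} = \left(- \frac{41}{3} - 12 + 418\right) + \frac{4437}{38867} = \frac{1177}{3} + \frac{4437}{38867} = \frac{45759770}{116601}$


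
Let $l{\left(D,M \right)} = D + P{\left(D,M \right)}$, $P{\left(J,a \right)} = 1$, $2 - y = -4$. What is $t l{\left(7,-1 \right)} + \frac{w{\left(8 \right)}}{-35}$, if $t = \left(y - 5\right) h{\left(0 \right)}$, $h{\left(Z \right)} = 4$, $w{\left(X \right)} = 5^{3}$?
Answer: $\frac{199}{7} \approx 28.429$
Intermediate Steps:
$w{\left(X \right)} = 125$
$y = 6$ ($y = 2 - -4 = 2 + 4 = 6$)
$l{\left(D,M \right)} = 1 + D$ ($l{\left(D,M \right)} = D + 1 = 1 + D$)
$t = 4$ ($t = \left(6 - 5\right) 4 = 1 \cdot 4 = 4$)
$t l{\left(7,-1 \right)} + \frac{w{\left(8 \right)}}{-35} = 4 \left(1 + 7\right) + \frac{125}{-35} = 4 \cdot 8 + 125 \left(- \frac{1}{35}\right) = 32 - \frac{25}{7} = \frac{199}{7}$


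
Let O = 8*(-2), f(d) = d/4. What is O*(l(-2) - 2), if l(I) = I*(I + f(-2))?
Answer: -48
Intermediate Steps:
f(d) = d/4 (f(d) = d*(1/4) = d/4)
l(I) = I*(-1/2 + I) (l(I) = I*(I + (1/4)*(-2)) = I*(I - 1/2) = I*(-1/2 + I))
O = -16
O*(l(-2) - 2) = -16*(-2*(-1/2 - 2) - 2) = -16*(-2*(-5/2) - 2) = -16*(5 - 2) = -16*3 = -48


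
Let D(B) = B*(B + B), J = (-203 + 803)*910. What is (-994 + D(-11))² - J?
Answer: 19504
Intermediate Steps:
J = 546000 (J = 600*910 = 546000)
D(B) = 2*B² (D(B) = B*(2*B) = 2*B²)
(-994 + D(-11))² - J = (-994 + 2*(-11)²)² - 1*546000 = (-994 + 2*121)² - 546000 = (-994 + 242)² - 546000 = (-752)² - 546000 = 565504 - 546000 = 19504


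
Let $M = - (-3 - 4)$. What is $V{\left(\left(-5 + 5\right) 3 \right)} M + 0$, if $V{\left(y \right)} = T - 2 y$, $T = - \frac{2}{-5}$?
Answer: $\frac{14}{5} \approx 2.8$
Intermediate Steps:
$T = \frac{2}{5}$ ($T = \left(-2\right) \left(- \frac{1}{5}\right) = \frac{2}{5} \approx 0.4$)
$M = 7$ ($M = \left(-1\right) \left(-7\right) = 7$)
$V{\left(y \right)} = \frac{2}{5} - 2 y$
$V{\left(\left(-5 + 5\right) 3 \right)} M + 0 = \left(\frac{2}{5} - 2 \left(-5 + 5\right) 3\right) 7 + 0 = \left(\frac{2}{5} - 2 \cdot 0 \cdot 3\right) 7 + 0 = \left(\frac{2}{5} - 0\right) 7 + 0 = \left(\frac{2}{5} + 0\right) 7 + 0 = \frac{2}{5} \cdot 7 + 0 = \frac{14}{5} + 0 = \frac{14}{5}$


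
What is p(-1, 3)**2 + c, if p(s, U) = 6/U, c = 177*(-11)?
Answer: -1943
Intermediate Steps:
c = -1947
p(-1, 3)**2 + c = (6/3)**2 - 1947 = (6*(1/3))**2 - 1947 = 2**2 - 1947 = 4 - 1947 = -1943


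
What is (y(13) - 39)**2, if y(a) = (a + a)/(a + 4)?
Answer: 405769/289 ≈ 1404.0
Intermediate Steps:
y(a) = 2*a/(4 + a) (y(a) = (2*a)/(4 + a) = 2*a/(4 + a))
(y(13) - 39)**2 = (2*13/(4 + 13) - 39)**2 = (2*13/17 - 39)**2 = (2*13*(1/17) - 39)**2 = (26/17 - 39)**2 = (-637/17)**2 = 405769/289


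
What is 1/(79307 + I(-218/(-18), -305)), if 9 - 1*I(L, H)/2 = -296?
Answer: 1/79917 ≈ 1.2513e-5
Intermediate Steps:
I(L, H) = 610 (I(L, H) = 18 - 2*(-296) = 18 + 592 = 610)
1/(79307 + I(-218/(-18), -305)) = 1/(79307 + 610) = 1/79917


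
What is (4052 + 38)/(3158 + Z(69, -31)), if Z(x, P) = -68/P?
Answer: 63395/48983 ≈ 1.2942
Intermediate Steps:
(4052 + 38)/(3158 + Z(69, -31)) = (4052 + 38)/(3158 - 68/(-31)) = 4090/(3158 - 68*(-1/31)) = 4090/(3158 + 68/31) = 4090/(97966/31) = 4090*(31/97966) = 63395/48983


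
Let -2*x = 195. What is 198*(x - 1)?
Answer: -19503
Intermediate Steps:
x = -195/2 (x = -½*195 = -195/2 ≈ -97.500)
198*(x - 1) = 198*(-195/2 - 1) = 198*(-197/2) = -19503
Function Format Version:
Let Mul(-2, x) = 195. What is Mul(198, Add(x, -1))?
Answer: -19503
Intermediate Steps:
x = Rational(-195, 2) (x = Mul(Rational(-1, 2), 195) = Rational(-195, 2) ≈ -97.500)
Mul(198, Add(x, -1)) = Mul(198, Add(Rational(-195, 2), -1)) = Mul(198, Rational(-197, 2)) = -19503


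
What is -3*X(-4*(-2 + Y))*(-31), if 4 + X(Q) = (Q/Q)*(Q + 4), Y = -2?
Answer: 1488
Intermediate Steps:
X(Q) = Q (X(Q) = -4 + (Q/Q)*(Q + 4) = -4 + 1*(4 + Q) = -4 + (4 + Q) = Q)
-3*X(-4*(-2 + Y))*(-31) = -(-12)*(-2 - 2)*(-31) = -(-12)*(-4)*(-31) = -3*16*(-31) = -48*(-31) = 1488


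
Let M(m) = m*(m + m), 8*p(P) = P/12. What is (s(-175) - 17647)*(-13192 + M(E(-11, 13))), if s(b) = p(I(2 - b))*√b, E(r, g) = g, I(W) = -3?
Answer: 226834538 + 32135*I*√7/16 ≈ 2.2683e+8 + 5313.8*I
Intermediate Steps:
p(P) = P/96 (p(P) = (P/12)/8 = P/96)
M(m) = 2*m² (M(m) = m*(2*m) = 2*m²)
s(b) = -√b/32 (s(b) = ((1/96)*(-3))*√b = -√b/32)
(s(-175) - 17647)*(-13192 + M(E(-11, 13))) = (-5*I*√7/32 - 17647)*(-13192 + 2*13²) = (-5*I*√7/32 - 17647)*(-13192 + 2*169) = (-5*I*√7/32 - 17647)*(-13192 + 338) = (-17647 - 5*I*√7/32)*(-12854) = 226834538 + 32135*I*√7/16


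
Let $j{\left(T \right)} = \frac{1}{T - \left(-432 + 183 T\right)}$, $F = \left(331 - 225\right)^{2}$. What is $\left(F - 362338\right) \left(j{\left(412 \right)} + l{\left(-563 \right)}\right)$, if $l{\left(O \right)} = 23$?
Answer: $- \frac{301016421945}{37276} \approx -8.0753 \cdot 10^{6}$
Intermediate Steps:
$F = 11236$ ($F = \left(331 - 225\right)^{2} = 106^{2} = 11236$)
$j{\left(T \right)} = \frac{1}{432 - 182 T}$ ($j{\left(T \right)} = \frac{1}{T - \left(-432 + 183 T\right)} = \frac{1}{432 - 182 T}$)
$\left(F - 362338\right) \left(j{\left(412 \right)} + l{\left(-563 \right)}\right) = \left(11236 - 362338\right) \left(- \frac{1}{-432 + 182 \cdot 412} + 23\right) = - 351102 \left(- \frac{1}{-432 + 74984} + 23\right) = - 351102 \left(- \frac{1}{74552} + 23\right) = \left(-351102\right) \frac{1714695}{74552} = - \frac{301016421945}{37276}$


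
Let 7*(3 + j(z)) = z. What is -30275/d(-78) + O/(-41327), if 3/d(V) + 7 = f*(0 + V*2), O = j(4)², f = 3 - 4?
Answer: -31608401828/21021 ≈ -1.5037e+6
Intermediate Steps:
j(z) = -3 + z/7
f = -1
O = 289/49 (O = (-3 + (⅐)*4)² = (-3 + 4/7)² = (-17/7)² = 289/49 ≈ 5.8980)
d(V) = 3/(-7 - 2*V) (d(V) = 3/(-7 - (0 + V*2)) = 3/(-7 - (0 + 2*V)) = 3/(-7 - 2*V))
-30275/d(-78) + O/(-41327) = -30275/(3/(-7 - 2*(-78))) + (289/49)/(-41327) = -30275/(3/(-7 + 156)) + (289/49)*(-1/41327) = -30275/(3/149) - 1/7007 = -30275/(3*(1/149)) - 1/7007 = -30275/3/149 - 1/7007 = -30275*149/3 - 1/7007 = -4510975/3 - 1/7007 = -31608401828/21021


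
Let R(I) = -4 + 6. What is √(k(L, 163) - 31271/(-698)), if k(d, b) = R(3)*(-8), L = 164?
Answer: √14031894/698 ≈ 5.3666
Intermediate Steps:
R(I) = 2
k(d, b) = -16 (k(d, b) = 2*(-8) = -16)
√(k(L, 163) - 31271/(-698)) = √(-16 - 31271/(-698)) = √(-16 - 31271*(-1/698)) = √(-16 + 31271/698) = √(20103/698) = √14031894/698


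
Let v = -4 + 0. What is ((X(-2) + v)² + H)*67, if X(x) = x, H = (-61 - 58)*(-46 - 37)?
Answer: 664171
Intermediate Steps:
H = 9877 (H = -119*(-83) = 9877)
v = -4
((X(-2) + v)² + H)*67 = ((-2 - 4)² + 9877)*67 = ((-6)² + 9877)*67 = (36 + 9877)*67 = 9913*67 = 664171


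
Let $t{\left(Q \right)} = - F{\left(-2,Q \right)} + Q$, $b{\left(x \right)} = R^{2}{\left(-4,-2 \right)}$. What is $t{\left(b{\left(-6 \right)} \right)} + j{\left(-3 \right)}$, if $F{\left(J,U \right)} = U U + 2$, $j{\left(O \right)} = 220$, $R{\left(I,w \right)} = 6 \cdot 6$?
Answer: $-1678102$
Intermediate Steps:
$R{\left(I,w \right)} = 36$
$F{\left(J,U \right)} = 2 + U^{2}$ ($F{\left(J,U \right)} = U^{2} + 2 = 2 + U^{2}$)
$b{\left(x \right)} = 1296$ ($b{\left(x \right)} = 36^{2} = 1296$)
$t{\left(Q \right)} = -2 + Q - Q^{2}$ ($t{\left(Q \right)} = - (2 + Q^{2}) + Q = \left(-2 - Q^{2}\right) + Q = -2 + Q - Q^{2}$)
$t{\left(b{\left(-6 \right)} \right)} + j{\left(-3 \right)} = \left(-2 + 1296 - 1296^{2}\right) + 220 = \left(-2 + 1296 - 1679616\right) + 220 = -1678322 + 220 = -1678102$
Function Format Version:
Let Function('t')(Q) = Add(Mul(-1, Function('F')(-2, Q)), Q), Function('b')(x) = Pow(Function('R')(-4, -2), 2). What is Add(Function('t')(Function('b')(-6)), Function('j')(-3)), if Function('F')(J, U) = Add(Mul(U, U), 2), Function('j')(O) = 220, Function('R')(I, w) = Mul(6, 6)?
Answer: -1678102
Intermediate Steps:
Function('R')(I, w) = 36
Function('F')(J, U) = Add(2, Pow(U, 2)) (Function('F')(J, U) = Add(Pow(U, 2), 2) = Add(2, Pow(U, 2)))
Function('b')(x) = 1296 (Function('b')(x) = Pow(36, 2) = 1296)
Function('t')(Q) = Add(-2, Q, Mul(-1, Pow(Q, 2))) (Function('t')(Q) = Add(Mul(-1, Add(2, Pow(Q, 2))), Q) = Add(Add(-2, Mul(-1, Pow(Q, 2))), Q) = Add(-2, Q, Mul(-1, Pow(Q, 2))))
Add(Function('t')(Function('b')(-6)), Function('j')(-3)) = Add(Add(-2, 1296, Mul(-1, Pow(1296, 2))), 220) = Add(Add(-2, 1296, Mul(-1, 1679616)), 220) = Add(Add(-2, 1296, -1679616), 220) = Add(-1678322, 220) = -1678102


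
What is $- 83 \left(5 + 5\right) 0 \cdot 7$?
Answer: $0$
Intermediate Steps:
$- 83 \left(5 + 5\right) 0 \cdot 7 = - 83 \cdot 10 \cdot 0 \cdot 7 = - 83 \cdot 0 \cdot 7 = \left(-83\right) 0 = 0$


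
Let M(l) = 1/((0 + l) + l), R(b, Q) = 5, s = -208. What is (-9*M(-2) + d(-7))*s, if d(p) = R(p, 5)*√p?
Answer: -468 - 1040*I*√7 ≈ -468.0 - 2751.6*I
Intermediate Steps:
d(p) = 5*√p
M(l) = 1/(2*l) (M(l) = 1/(l + l) = 1/(2*l))
(-9*M(-2) + d(-7))*s = (-9/(2*(-2)) + 5*√(-7))*(-208) = (-9*(-1)/(2*2) + 5*(I*√7))*(-208) = (-9*(-¼) + 5*I*√7)*(-208) = (9/4 + 5*I*√7)*(-208) = -468 - 1040*I*√7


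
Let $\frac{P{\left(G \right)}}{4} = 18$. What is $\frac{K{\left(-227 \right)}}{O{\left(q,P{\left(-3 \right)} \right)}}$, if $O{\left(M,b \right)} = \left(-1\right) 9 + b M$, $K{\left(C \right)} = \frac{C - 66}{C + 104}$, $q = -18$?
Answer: $- \frac{293}{160515} \approx -0.0018254$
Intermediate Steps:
$K{\left(C \right)} = \frac{-66 + C}{104 + C}$
$P{\left(G \right)} = 72$ ($P{\left(G \right)} = 4 \cdot 18 = 72$)
$O{\left(M,b \right)} = -9 + M b$
$\frac{K{\left(-227 \right)}}{O{\left(q,P{\left(-3 \right)} \right)}} = \frac{\frac{1}{104 - 227} \left(-66 - 227\right)}{-9 - 1296} = \frac{\frac{1}{-123} \left(-293\right)}{-9 - 1296} = \frac{\left(- \frac{1}{123}\right) \left(-293\right)}{-1305} = \frac{293}{123} \left(- \frac{1}{1305}\right) = - \frac{293}{160515}$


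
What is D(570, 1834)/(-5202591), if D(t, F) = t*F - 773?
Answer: -1044607/5202591 ≈ -0.20079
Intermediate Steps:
D(t, F) = -773 + F*t (D(t, F) = F*t - 773 = -773 + F*t)
D(570, 1834)/(-5202591) = (-773 + 1834*570)/(-5202591) = (-773 + 1045380)*(-1/5202591) = 1044607*(-1/5202591) = -1044607/5202591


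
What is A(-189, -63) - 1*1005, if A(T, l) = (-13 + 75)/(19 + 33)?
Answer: -26099/26 ≈ -1003.8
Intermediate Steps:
A(T, l) = 31/26 (A(T, l) = 62/52 = 62*(1/52) = 31/26)
A(-189, -63) - 1*1005 = 31/26 - 1*1005 = 31/26 - 1005 = -26099/26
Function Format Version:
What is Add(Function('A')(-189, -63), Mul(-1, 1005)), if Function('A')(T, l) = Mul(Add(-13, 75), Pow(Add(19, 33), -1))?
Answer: Rational(-26099, 26) ≈ -1003.8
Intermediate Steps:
Function('A')(T, l) = Rational(31, 26) (Function('A')(T, l) = Mul(62, Pow(52, -1)) = Mul(62, Rational(1, 52)) = Rational(31, 26))
Add(Function('A')(-189, -63), Mul(-1, 1005)) = Add(Rational(31, 26), Mul(-1, 1005)) = Add(Rational(31, 26), -1005) = Rational(-26099, 26)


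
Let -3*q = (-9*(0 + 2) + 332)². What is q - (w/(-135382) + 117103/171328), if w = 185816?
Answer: -1143429693470255/34792090944 ≈ -32865.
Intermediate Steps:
q = -98596/3 (q = -(-9*(0 + 2) + 332)²/3 = -(-9*2 + 332)²/3 = -(-18 + 332)²/3 = -⅓*314² = -⅓*98596 = -98596/3 ≈ -32865.)
q - (w/(-135382) + 117103/171328) = -98596/3 - (185816/(-135382) + 117103/171328) = -98596/3 - (185816*(-1/135382) + 117103*(1/171328)) = -98596/3 - (-92908/67691 + 117103/171328) = -98596/3 - 1*(-7990922651/11597363648) = -98596/3 + 7990922651/11597363648 = -1143429693470255/34792090944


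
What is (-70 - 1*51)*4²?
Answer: -1936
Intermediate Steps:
(-70 - 1*51)*4² = (-70 - 51)*16 = -121*16 = -1936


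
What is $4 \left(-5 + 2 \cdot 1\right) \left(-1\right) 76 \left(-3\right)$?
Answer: $-2736$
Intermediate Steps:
$4 \left(-5 + 2 \cdot 1\right) \left(-1\right) 76 \left(-3\right) = 4 \left(-5 + 2\right) \left(-1\right) \left(-228\right) = 4 \left(-3\right) \left(-1\right) \left(-228\right) = \left(-12\right) \left(-1\right) \left(-228\right) = 12 \left(-228\right) = -2736$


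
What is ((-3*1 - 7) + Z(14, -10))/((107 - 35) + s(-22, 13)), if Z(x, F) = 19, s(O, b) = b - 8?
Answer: 9/77 ≈ 0.11688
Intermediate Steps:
s(O, b) = -8 + b
((-3*1 - 7) + Z(14, -10))/((107 - 35) + s(-22, 13)) = ((-3*1 - 7) + 19)/((107 - 35) + (-8 + 13)) = ((-3 - 7) + 19)/(72 + 5) = (-10 + 19)/77 = 9*(1/77) = 9/77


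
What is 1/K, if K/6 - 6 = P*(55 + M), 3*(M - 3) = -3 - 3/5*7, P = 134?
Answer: 5/223692 ≈ 2.2352e-5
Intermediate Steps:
M = ⅗ (M = 3 + (-3 - 3/5*7)/3 = 3 + (-3 - 3*⅕*7)/3 = 3 + (-3 - ⅗*7)/3 = 3 + (-3 - 21/5)/3 = 3 + (⅓)*(-36/5) = 3 - 12/5 = ⅗ ≈ 0.60000)
K = 223692/5 (K = 36 + 6*(134*(55 + ⅗)) = 36 + 6*(134*(278/5)) = 36 + 6*(37252/5) = 36 + 223512/5 = 223692/5 ≈ 44738.)
1/K = 1/(223692/5) = 5/223692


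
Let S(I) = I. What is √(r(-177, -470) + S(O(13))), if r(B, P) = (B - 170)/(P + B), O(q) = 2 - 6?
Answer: 3*I*√161103/647 ≈ 1.8611*I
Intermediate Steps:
O(q) = -4
r(B, P) = (-170 + B)/(B + P)
√(r(-177, -470) + S(O(13))) = √((-170 - 177)/(-177 - 470) - 4) = √(-347/(-647) - 4) = √(-1/647*(-347) - 4) = √(347/647 - 4) = √(-2241/647) = 3*I*√161103/647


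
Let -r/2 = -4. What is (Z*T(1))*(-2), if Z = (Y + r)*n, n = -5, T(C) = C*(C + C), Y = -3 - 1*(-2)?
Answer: 140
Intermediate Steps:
Y = -1 (Y = -3 + 2 = -1)
T(C) = 2*C² (T(C) = C*(2*C) = 2*C²)
r = 8 (r = -2*(-4) = 8)
Z = -35 (Z = (-1 + 8)*(-5) = 7*(-5) = -35)
(Z*T(1))*(-2) = -70*1²*(-2) = -70*(-2) = 140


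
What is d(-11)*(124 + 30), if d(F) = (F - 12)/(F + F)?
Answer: 161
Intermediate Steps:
d(F) = (-12 + F)/(2*F) (d(F) = (-12 + F)/((2*F)) = (-12 + F)*(1/(2*F)) = (-12 + F)/(2*F))
d(-11)*(124 + 30) = ((½)*(-12 - 11)/(-11))*(124 + 30) = ((½)*(-1/11)*(-23))*154 = (23/22)*154 = 161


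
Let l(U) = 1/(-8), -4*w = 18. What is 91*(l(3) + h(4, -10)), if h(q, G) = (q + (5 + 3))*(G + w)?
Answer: -126763/8 ≈ -15845.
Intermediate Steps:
w = -9/2 (w = -¼*18 = -9/2 ≈ -4.5000)
l(U) = -⅛
h(q, G) = (8 + q)*(-9/2 + G) (h(q, G) = (q + (5 + 3))*(G - 9/2) = (q + 8)*(-9/2 + G) = (8 + q)*(-9/2 + G))
91*(l(3) + h(4, -10)) = 91*(-⅛ + (-36 + 8*(-10) - 9/2*4 - 10*4)) = 91*(-⅛ + (-36 - 80 - 18 - 40)) = 91*(-⅛ - 174) = 91*(-1393/8) = -126763/8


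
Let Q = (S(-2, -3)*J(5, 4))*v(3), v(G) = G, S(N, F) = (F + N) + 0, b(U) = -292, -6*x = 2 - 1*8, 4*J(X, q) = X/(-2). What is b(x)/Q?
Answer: -2336/75 ≈ -31.147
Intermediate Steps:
J(X, q) = -X/8 (J(X, q) = (X/(-2))/4 = (X*(-½))/4 = (-X/2)/4 = -X/8)
x = 1 (x = -(2 - 1*8)/6 = -(2 - 8)/6 = -⅙*(-6) = 1)
S(N, F) = F + N
Q = 75/8 (Q = ((-3 - 2)*(-⅛*5))*3 = -5*(-5/8)*3 = (25/8)*3 = 75/8 ≈ 9.3750)
b(x)/Q = -292/75/8 = -292*8/75 = -2336/75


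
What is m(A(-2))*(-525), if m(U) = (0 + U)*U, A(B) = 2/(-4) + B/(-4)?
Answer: 0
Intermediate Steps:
A(B) = -½ - B/4 (A(B) = 2*(-¼) + B*(-¼) = -½ - B/4)
m(U) = U² (m(U) = U*U = U²)
m(A(-2))*(-525) = (-½ - ¼*(-2))²*(-525) = (-½ + ½)²*(-525) = 0²*(-525) = 0*(-525) = 0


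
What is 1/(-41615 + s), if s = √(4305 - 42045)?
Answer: -8323/346369193 - 2*I*√9435/1731845965 ≈ -2.4029e-5 - 1.1217e-7*I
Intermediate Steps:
s = 2*I*√9435 (s = √(-37740) = 2*I*√9435 ≈ 194.27*I)
1/(-41615 + s) = 1/(-41615 + 2*I*√9435)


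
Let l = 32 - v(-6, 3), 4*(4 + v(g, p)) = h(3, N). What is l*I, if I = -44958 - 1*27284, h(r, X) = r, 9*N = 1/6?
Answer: -5093061/2 ≈ -2.5465e+6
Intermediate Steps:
N = 1/54 (N = (⅑)/6 = (⅑)*(⅙) = 1/54 ≈ 0.018519)
v(g, p) = -13/4 (v(g, p) = -4 + (¼)*3 = -4 + ¾ = -13/4)
I = -72242 (I = -44958 - 27284 = -72242)
l = 141/4 (l = 32 - 1*(-13/4) = 32 + 13/4 = 141/4 ≈ 35.250)
l*I = (141/4)*(-72242) = -5093061/2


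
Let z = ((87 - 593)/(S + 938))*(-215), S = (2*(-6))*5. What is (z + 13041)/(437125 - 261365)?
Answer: 2889697/38579320 ≈ 0.074903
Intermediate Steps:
S = -60 (S = -12*5 = -60)
z = 54395/439 (z = ((87 - 593)/(-60 + 938))*(-215) = -506/878*(-215) = -506*1/878*(-215) = -253/439*(-215) = 54395/439 ≈ 123.91)
(z + 13041)/(437125 - 261365) = (54395/439 + 13041)/(437125 - 261365) = (5779394/439)/175760 = (5779394/439)*(1/175760) = 2889697/38579320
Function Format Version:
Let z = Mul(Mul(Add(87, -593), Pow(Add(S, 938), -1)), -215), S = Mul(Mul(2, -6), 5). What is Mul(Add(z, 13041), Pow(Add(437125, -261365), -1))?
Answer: Rational(2889697, 38579320) ≈ 0.074903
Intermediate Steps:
S = -60 (S = Mul(-12, 5) = -60)
z = Rational(54395, 439) (z = Mul(Mul(Add(87, -593), Pow(Add(-60, 938), -1)), -215) = Mul(Mul(-506, Pow(878, -1)), -215) = Mul(Mul(-506, Rational(1, 878)), -215) = Mul(Rational(-253, 439), -215) = Rational(54395, 439) ≈ 123.91)
Mul(Add(z, 13041), Pow(Add(437125, -261365), -1)) = Mul(Add(Rational(54395, 439), 13041), Pow(Add(437125, -261365), -1)) = Mul(Rational(5779394, 439), Pow(175760, -1)) = Mul(Rational(5779394, 439), Rational(1, 175760)) = Rational(2889697, 38579320)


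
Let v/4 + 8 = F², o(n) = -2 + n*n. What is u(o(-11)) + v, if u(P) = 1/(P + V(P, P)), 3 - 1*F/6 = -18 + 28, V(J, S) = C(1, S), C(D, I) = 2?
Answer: 849905/121 ≈ 7024.0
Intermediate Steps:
V(J, S) = 2
o(n) = -2 + n²
F = -42 (F = 18 - 6*(-18 + 28) = 18 - 6*10 = 18 - 60 = -42)
u(P) = 1/(2 + P) (u(P) = 1/(P + 2) = 1/(2 + P))
v = 7024 (v = -32 + 4*(-42)² = -32 + 4*1764 = -32 + 7056 = 7024)
u(o(-11)) + v = 1/(2 + (-2 + (-11)²)) + 7024 = 1/(2 + (-2 + 121)) + 7024 = 1/(2 + 119) + 7024 = 1/121 + 7024 = 849905/121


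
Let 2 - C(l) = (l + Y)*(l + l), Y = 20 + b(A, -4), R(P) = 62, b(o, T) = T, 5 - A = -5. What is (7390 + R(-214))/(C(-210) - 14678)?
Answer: -207/2671 ≈ -0.077499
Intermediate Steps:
A = 10 (A = 5 - 1*(-5) = 5 + 5 = 10)
Y = 16 (Y = 20 - 4 = 16)
C(l) = 2 - 2*l*(16 + l) (C(l) = 2 - (l + 16)*(l + l) = 2 - (16 + l)*2*l = 2 - 2*l*(16 + l))
(7390 + R(-214))/(C(-210) - 14678) = (7390 + 62)/((2 - 32*(-210) - 2*(-210)**2) - 14678) = 7452/((2 + 6720 - 2*44100) - 14678) = 7452/((2 + 6720 - 88200) - 14678) = 7452/(-81478 - 14678) = 7452/(-96156) = 7452*(-1/96156) = -207/2671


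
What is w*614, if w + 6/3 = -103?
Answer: -64470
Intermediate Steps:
w = -105 (w = -2 - 103 = -105)
w*614 = -105*614 = -64470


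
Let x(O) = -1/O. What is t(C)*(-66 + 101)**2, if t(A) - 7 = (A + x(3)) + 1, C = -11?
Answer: -12250/3 ≈ -4083.3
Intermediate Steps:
t(A) = 23/3 + A (t(A) = 7 + ((A - 1/3) + 1) = 7 + ((-1/3 + A) + 1) = 7 + (2/3 + A) = 23/3 + A)
t(C)*(-66 + 101)**2 = (23/3 - 11)*(-66 + 101)**2 = -10/3*35**2 = -10/3*1225 = -12250/3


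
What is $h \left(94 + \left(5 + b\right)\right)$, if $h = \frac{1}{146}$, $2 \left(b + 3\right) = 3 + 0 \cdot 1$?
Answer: $\frac{195}{292} \approx 0.66781$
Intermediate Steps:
$b = - \frac{3}{2}$ ($b = -3 + \frac{3 + 0 \cdot 1}{2} = -3 + \frac{3 + 0}{2} = -3 + \frac{1}{2} \cdot 3 = -3 + \frac{3}{2} = - \frac{3}{2} \approx -1.5$)
$h = \frac{1}{146} \approx 0.0068493$
$h \left(94 + \left(5 + b\right)\right) = \frac{94 + \left(5 - \frac{3}{2}\right)}{146} = \frac{94 + \frac{7}{2}}{146} = \frac{1}{146} \cdot \frac{195}{2} = \frac{195}{292}$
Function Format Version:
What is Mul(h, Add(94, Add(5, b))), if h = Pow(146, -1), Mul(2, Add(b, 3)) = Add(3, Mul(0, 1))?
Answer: Rational(195, 292) ≈ 0.66781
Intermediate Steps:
b = Rational(-3, 2) (b = Add(-3, Mul(Rational(1, 2), Add(3, Mul(0, 1)))) = Add(-3, Mul(Rational(1, 2), Add(3, 0))) = Add(-3, Mul(Rational(1, 2), 3)) = Add(-3, Rational(3, 2)) = Rational(-3, 2) ≈ -1.5000)
h = Rational(1, 146) ≈ 0.0068493
Mul(h, Add(94, Add(5, b))) = Mul(Rational(1, 146), Add(94, Add(5, Rational(-3, 2)))) = Mul(Rational(1, 146), Add(94, Rational(7, 2))) = Mul(Rational(1, 146), Rational(195, 2)) = Rational(195, 292)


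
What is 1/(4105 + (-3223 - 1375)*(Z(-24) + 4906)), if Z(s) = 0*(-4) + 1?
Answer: -1/22558281 ≈ -4.4330e-8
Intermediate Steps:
Z(s) = 1 (Z(s) = 0 + 1 = 1)
1/(4105 + (-3223 - 1375)*(Z(-24) + 4906)) = 1/(4105 + (-3223 - 1375)*(1 + 4906)) = 1/(4105 - 4598*4907) = 1/(4105 - 22562386) = 1/(-22558281) = -1/22558281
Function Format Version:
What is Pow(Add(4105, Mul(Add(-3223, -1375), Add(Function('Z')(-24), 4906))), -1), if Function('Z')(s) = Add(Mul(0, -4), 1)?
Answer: Rational(-1, 22558281) ≈ -4.4330e-8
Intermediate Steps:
Function('Z')(s) = 1 (Function('Z')(s) = Add(0, 1) = 1)
Pow(Add(4105, Mul(Add(-3223, -1375), Add(Function('Z')(-24), 4906))), -1) = Pow(Add(4105, Mul(Add(-3223, -1375), Add(1, 4906))), -1) = Pow(Add(4105, Mul(-4598, 4907)), -1) = Pow(Add(4105, -22562386), -1) = Pow(-22558281, -1) = Rational(-1, 22558281)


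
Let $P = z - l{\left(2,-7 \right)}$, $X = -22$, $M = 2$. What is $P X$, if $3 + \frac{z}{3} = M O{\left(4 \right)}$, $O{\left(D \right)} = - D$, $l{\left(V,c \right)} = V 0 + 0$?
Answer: $726$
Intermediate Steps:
$l{\left(V,c \right)} = 0$ ($l{\left(V,c \right)} = 0 + 0 = 0$)
$z = -33$ ($z = -9 + 3 \cdot 2 \left(\left(-1\right) 4\right) = -9 + 3 \cdot 2 \left(-4\right) = -9 + 3 \left(-8\right) = -9 - 24 = -33$)
$P = -33$ ($P = -33 - 0 = -33 + 0 = -33$)
$P X = \left(-33\right) \left(-22\right) = 726$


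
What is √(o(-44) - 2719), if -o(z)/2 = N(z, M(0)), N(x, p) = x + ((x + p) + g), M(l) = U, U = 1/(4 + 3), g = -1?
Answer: I*√124523/7 ≈ 50.411*I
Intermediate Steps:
U = ⅐ (U = 1/7 = ⅐ ≈ 0.14286)
M(l) = ⅐
N(x, p) = -1 + p + 2*x (N(x, p) = x + ((x + p) - 1) = x + ((p + x) - 1) = x + (-1 + p + x) = -1 + p + 2*x)
o(z) = 12/7 - 4*z (o(z) = -2*(-1 + ⅐ + 2*z) = -2*(-6/7 + 2*z) = 12/7 - 4*z)
√(o(-44) - 2719) = √((12/7 - 4*(-44)) - 2719) = √((12/7 + 176) - 2719) = √(1244/7 - 2719) = √(-17789/7) = I*√124523/7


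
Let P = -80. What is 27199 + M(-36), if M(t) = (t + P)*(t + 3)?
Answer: 31027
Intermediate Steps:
M(t) = (-80 + t)*(3 + t) (M(t) = (t - 80)*(t + 3) = (-80 + t)*(3 + t))
27199 + M(-36) = 27199 + (-240 + (-36)**2 - 77*(-36)) = 27199 + (-240 + 1296 + 2772) = 27199 + 3828 = 31027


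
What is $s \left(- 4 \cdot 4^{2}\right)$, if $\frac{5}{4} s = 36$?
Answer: $- \frac{9216}{5} \approx -1843.2$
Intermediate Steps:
$s = \frac{144}{5}$ ($s = \frac{4}{5} \cdot 36 = \frac{144}{5} \approx 28.8$)
$s \left(- 4 \cdot 4^{2}\right) = \frac{144 \left(- 4 \cdot 4^{2}\right)}{5} = \frac{144 \left(\left(-4\right) 16\right)}{5} = \frac{144}{5} \left(-64\right) = - \frac{9216}{5}$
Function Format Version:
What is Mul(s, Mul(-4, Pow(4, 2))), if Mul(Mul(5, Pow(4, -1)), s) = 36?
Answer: Rational(-9216, 5) ≈ -1843.2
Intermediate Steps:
s = Rational(144, 5) (s = Mul(Rational(4, 5), 36) = Rational(144, 5) ≈ 28.800)
Mul(s, Mul(-4, Pow(4, 2))) = Mul(Rational(144, 5), Mul(-4, Pow(4, 2))) = Mul(Rational(144, 5), Mul(-4, 16)) = Mul(Rational(144, 5), -64) = Rational(-9216, 5)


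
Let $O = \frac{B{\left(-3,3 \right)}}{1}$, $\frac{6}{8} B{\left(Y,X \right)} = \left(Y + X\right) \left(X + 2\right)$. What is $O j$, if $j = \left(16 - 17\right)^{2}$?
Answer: $0$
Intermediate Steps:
$B{\left(Y,X \right)} = \frac{4 \left(2 + X\right) \left(X + Y\right)}{3}$ ($B{\left(Y,X \right)} = \frac{4 \left(Y + X\right) \left(X + 2\right)}{3} = \frac{4 \left(X + Y\right) \left(2 + X\right)}{3} = \frac{4 \left(2 + X\right) \left(X + Y\right)}{3}$)
$j = 1$ ($j = \left(-1\right)^{2} = 1$)
$O = 0$ ($O = \frac{\frac{4 \cdot 3^{2}}{3} + \frac{8}{3} \cdot 3 + \frac{8}{3} \left(-3\right) + \frac{4}{3} \cdot 3 \left(-3\right)}{1} = \left(\frac{4}{3} \cdot 9 + 8 - 8 - 12\right) 1 = \left(12 + 8 - 8 - 12\right) 1 = 0 \cdot 1 = 0$)
$O j = 0 \cdot 1 = 0$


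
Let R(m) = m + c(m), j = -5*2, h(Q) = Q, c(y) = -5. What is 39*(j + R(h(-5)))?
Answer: -780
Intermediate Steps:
j = -10
R(m) = -5 + m (R(m) = m - 5 = -5 + m)
39*(j + R(h(-5))) = 39*(-10 + (-5 - 5)) = 39*(-10 - 10) = 39*(-20) = -780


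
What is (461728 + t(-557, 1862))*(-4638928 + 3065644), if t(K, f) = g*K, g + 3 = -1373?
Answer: -1932244477440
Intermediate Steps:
g = -1376 (g = -3 - 1373 = -1376)
t(K, f) = -1376*K
(461728 + t(-557, 1862))*(-4638928 + 3065644) = (461728 - 1376*(-557))*(-4638928 + 3065644) = (461728 + 766432)*(-1573284) = 1228160*(-1573284) = -1932244477440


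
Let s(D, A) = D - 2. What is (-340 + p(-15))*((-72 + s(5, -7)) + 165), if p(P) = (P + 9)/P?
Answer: -163008/5 ≈ -32602.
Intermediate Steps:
p(P) = (9 + P)/P
s(D, A) = -2 + D
(-340 + p(-15))*((-72 + s(5, -7)) + 165) = (-340 + (9 - 15)/(-15))*((-72 + (-2 + 5)) + 165) = (-340 - 1/15*(-6))*((-72 + 3) + 165) = (-340 + ⅖)*(-69 + 165) = -1698/5*96 = -163008/5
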